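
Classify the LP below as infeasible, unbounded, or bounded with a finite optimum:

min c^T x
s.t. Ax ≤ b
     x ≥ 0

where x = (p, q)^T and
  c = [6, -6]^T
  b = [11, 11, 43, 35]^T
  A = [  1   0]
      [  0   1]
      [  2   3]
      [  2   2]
The point (0, 11) satisfies every constraint, so the LP is feasible; the constraints give p ≤ 11 and q ≤ 11, which with p, q ≥ 0 keep the feasible region inside a bounded box. A feasible, bounded LP attains a finite optimum at a vertex.

Evaluating z = 6p - 6q at each vertex:
  (0, 0): z = 0
  (11, 0): z = 66
  (11, 6.5): z = 27
  (9.5, 8): z = 9
  (5, 11): z = -36
  (0, 11): z = -66

Bounded optimum: z* = -66 at (0, 11).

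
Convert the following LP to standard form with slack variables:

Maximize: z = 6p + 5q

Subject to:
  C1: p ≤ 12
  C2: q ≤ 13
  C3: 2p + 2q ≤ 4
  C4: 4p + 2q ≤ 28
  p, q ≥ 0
max z = 6p + 5q

s.t.
  p + s1 = 12
  q + s2 = 13
  2p + 2q + s3 = 4
  4p + 2q + s4 = 28
  p, q, s1, s2, s3, s4 ≥ 0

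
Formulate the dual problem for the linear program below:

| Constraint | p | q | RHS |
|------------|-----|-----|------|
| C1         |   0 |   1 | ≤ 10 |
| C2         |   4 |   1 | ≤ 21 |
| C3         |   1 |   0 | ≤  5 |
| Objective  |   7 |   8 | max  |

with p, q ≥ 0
Minimize: z = 10y1 + 21y2 + 5y3

Subject to:
  C1: -4y2 - y3 ≤ -7
  C2: -y1 - y2 ≤ -8
  y1, y2, y3 ≥ 0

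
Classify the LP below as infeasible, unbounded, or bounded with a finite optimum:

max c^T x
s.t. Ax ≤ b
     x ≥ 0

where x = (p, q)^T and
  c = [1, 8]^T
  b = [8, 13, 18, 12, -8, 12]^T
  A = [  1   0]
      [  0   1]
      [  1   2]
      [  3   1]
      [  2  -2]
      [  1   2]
The point (0, 6) satisfies every constraint, so the LP is feasible; the constraints give p ≤ 8 and q ≤ 13, which with p, q ≥ 0 keep the feasible region inside a bounded box. A feasible, bounded LP attains a finite optimum at a vertex.

Evaluating z = p + 8q at each vertex:
  (0, 4): z = 32
  (1.333, 5.333): z = 44
  (0, 6): z = 48

Feasible with finite optimum z* = 48 at (0, 6).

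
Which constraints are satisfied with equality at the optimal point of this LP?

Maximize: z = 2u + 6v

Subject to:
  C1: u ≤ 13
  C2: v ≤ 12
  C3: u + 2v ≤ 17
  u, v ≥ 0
Optimal: u = 0, v = 8.5
Binding: C3, u ≥ 0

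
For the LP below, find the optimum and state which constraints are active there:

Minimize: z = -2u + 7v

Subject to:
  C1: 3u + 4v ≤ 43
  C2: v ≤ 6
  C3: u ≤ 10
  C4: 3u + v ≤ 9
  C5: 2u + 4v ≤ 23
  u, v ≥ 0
Optimal: u = 3, v = 0
Slack at optimum:
  C1: slack = 34
  C2: slack = 6
  C3: slack = 7
  C4: slack = 0 (binding)
  C5: slack = 17
  u ≥ 0: u = 3
  v ≥ 0: v = 0 (binding)
Binding constraints: C4, v ≥ 0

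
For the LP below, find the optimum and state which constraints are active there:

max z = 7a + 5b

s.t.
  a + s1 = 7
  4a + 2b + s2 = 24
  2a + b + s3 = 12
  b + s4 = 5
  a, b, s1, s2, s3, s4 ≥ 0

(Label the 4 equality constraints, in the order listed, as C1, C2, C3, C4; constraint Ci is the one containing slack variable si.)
Optimal: a = 3.5, b = 5
Slack at optimum:
  C1: slack = 3.5
  C2: slack = 0 (binding)
  C3: slack = 0 (binding)
  C4: slack = 0 (binding)
  a ≥ 0: a = 3.5
  b ≥ 0: b = 5
Binding constraints: C2, C3, C4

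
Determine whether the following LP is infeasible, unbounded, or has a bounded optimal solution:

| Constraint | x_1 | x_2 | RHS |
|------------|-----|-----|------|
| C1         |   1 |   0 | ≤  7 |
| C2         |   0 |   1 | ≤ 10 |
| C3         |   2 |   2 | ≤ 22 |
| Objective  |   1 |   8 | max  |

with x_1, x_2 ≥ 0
The point (1, 10) satisfies every constraint, so the LP is feasible; the constraints give x_1 ≤ 7 and x_2 ≤ 10, which with x_1, x_2 ≥ 0 keep the feasible region inside a bounded box. A feasible, bounded LP attains a finite optimum at a vertex.

Evaluating z = x_1 + 8x_2 at each vertex:
  (0, 0): z = 0
  (7, 0): z = 7
  (7, 4): z = 39
  (1, 10): z = 81
  (0, 10): z = 80

Bounded optimum: z* = 81 at (1, 10).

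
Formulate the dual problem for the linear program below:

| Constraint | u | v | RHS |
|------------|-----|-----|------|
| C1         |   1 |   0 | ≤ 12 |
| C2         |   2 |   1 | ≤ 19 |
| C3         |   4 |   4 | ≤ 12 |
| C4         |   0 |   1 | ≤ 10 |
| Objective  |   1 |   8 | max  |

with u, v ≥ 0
Minimize: z = 12y1 + 19y2 + 12y3 + 10y4

Subject to:
  C1: -y1 - 2y2 - 4y3 ≤ -1
  C2: -y2 - 4y3 - y4 ≤ -8
  y1, y2, y3, y4 ≥ 0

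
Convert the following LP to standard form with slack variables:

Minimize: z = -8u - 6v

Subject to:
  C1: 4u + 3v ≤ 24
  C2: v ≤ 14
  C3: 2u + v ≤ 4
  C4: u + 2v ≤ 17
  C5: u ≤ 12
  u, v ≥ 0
min z = -8u - 6v

s.t.
  4u + 3v + s1 = 24
  v + s2 = 14
  2u + v + s3 = 4
  u + 2v + s4 = 17
  u + s5 = 12
  u, v, s1, s2, s3, s4, s5 ≥ 0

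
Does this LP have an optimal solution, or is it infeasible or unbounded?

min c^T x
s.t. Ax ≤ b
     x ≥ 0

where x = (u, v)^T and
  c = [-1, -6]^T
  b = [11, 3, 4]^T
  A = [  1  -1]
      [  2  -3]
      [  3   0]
Feasible point: (0, 0) satisfies every constraint, so the LP is feasible.
Direction d = (0, 1): for each constraint row a, a·d ≤ 0 —
  (1)(0) + (-1)(1) = -1 ≤ 0
  (2)(0) + (-3)(1) = -3 ≤ 0
  (3)(0) + (0)(1) = 0 ≤ 0
and d ≥ 0, so (0, 0) + t·d stays feasible for every t ≥ 0. Along this ray z = -u - 6v changes by -6 per unit t, so z → −∞.

The LP is unbounded; z can be made arbitrarily small.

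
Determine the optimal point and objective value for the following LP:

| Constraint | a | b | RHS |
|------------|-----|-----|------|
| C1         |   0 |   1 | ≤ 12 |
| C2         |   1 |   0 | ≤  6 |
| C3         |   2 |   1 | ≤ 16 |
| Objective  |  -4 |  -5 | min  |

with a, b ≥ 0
a = 2, b = 12, z = -68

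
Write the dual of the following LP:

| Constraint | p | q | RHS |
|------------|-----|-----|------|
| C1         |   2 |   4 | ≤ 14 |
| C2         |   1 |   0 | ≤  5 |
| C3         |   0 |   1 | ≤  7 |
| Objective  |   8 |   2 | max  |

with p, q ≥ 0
Minimize: z = 14y1 + 5y2 + 7y3

Subject to:
  C1: -2y1 - y2 ≤ -8
  C2: -4y1 - y3 ≤ -2
  y1, y2, y3 ≥ 0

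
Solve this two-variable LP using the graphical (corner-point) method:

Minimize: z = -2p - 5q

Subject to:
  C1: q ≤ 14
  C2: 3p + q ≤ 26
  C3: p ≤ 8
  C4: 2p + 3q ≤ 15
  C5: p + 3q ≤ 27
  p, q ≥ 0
Each vertex is the intersection of two constraint boundaries that also satisfies all remaining constraints:
  p = 0 and q = 0 → (0, 0)
  2p + 3q = 15 and q = 0 → (7.5, 0)
  2p + 3q = 15 and p = 0 → (0, 5)

Evaluating z = -2p - 5q at each vertex:
  (0, 0): z = 0
  (7.5, 0): z = -15
  (0, 5): z = -25

The minimum is at (0, 5) with z = -25.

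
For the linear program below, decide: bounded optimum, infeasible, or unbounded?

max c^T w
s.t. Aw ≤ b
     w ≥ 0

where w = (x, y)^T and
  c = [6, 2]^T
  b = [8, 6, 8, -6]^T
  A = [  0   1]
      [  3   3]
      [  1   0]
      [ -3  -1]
The point (2, 0) satisfies every constraint, so the LP is feasible; the constraints give x ≤ 8 and y ≤ 8, which with x, y ≥ 0 keep the feasible region inside a bounded box. A feasible, bounded LP attains a finite optimum at a vertex.

Evaluating z = 6x + 2y at each vertex:
  (2, 0): z = 12

Feasible with finite optimum z* = 12 at (2, 0).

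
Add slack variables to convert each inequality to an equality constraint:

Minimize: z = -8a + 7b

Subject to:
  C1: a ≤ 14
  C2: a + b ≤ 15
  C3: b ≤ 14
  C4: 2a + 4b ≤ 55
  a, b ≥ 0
min z = -8a + 7b

s.t.
  a + s1 = 14
  a + b + s2 = 15
  b + s3 = 14
  2a + 4b + s4 = 55
  a, b, s1, s2, s3, s4 ≥ 0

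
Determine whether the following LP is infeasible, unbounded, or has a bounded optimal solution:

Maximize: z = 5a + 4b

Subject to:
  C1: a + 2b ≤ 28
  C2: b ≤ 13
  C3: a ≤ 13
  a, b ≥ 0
The point (13, 7.5) satisfies every constraint, so the LP is feasible; the constraints give a ≤ 13 and b ≤ 13, which with a, b ≥ 0 keep the feasible region inside a bounded box. A feasible, bounded LP attains a finite optimum at a vertex.

Bounded optimum: z* = 95 at (13, 7.5).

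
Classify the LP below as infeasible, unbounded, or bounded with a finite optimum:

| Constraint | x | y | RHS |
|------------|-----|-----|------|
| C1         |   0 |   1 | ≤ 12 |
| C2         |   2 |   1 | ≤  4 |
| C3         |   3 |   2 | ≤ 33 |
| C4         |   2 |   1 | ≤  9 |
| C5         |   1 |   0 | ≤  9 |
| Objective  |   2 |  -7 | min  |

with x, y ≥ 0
The point (0, 4) satisfies every constraint, so the LP is feasible; the constraints give x ≤ 9 and y ≤ 12, which with x, y ≥ 0 keep the feasible region inside a bounded box. A feasible, bounded LP attains a finite optimum at a vertex.

Evaluating z = 2x - 7y at each vertex:
  (0, 0): z = 0
  (2, 0): z = 4
  (0, 4): z = -28

Feasible with finite optimum z* = -28 at (0, 4).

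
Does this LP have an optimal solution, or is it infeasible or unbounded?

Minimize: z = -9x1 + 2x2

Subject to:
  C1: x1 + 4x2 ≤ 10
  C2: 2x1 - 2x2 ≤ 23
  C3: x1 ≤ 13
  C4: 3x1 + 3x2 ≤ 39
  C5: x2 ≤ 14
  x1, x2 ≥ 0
The point (10, 0) satisfies every constraint, so the LP is feasible; the constraints give x1 ≤ 13 and x2 ≤ 14, which with x1, x2 ≥ 0 keep the feasible region inside a bounded box. A feasible, bounded LP attains a finite optimum at a vertex.

Bounded optimum: z* = -90 at (10, 0).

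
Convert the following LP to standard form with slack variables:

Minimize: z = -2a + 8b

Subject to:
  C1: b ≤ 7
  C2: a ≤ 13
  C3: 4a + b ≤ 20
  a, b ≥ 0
min z = -2a + 8b

s.t.
  b + s1 = 7
  a + s2 = 13
  4a + b + s3 = 20
  a, b, s1, s2, s3 ≥ 0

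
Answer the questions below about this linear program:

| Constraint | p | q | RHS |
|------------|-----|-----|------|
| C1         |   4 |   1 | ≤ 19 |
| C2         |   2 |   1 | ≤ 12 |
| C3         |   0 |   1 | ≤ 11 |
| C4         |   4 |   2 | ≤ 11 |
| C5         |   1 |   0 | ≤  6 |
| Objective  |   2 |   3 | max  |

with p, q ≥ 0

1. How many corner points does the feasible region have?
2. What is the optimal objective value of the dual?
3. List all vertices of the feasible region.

1. 3
2. 16.5 (by strong duality, equal to the primal optimum)
3. (0, 0), (2.75, 0), (0, 5.5)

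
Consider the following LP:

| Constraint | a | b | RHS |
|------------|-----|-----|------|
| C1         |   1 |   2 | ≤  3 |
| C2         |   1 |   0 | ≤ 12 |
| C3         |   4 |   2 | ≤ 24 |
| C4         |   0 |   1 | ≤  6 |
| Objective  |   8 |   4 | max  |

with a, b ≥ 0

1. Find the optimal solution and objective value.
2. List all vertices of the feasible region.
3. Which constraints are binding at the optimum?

1. a = 3, b = 0, z = 24
2. (0, 0), (3, 0), (0, 1.5)
3. C1, b ≥ 0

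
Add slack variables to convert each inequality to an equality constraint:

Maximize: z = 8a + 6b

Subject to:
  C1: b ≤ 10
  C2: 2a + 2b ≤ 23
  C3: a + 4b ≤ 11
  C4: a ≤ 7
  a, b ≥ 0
max z = 8a + 6b

s.t.
  b + s1 = 10
  2a + 2b + s2 = 23
  a + 4b + s3 = 11
  a + s4 = 7
  a, b, s1, s2, s3, s4 ≥ 0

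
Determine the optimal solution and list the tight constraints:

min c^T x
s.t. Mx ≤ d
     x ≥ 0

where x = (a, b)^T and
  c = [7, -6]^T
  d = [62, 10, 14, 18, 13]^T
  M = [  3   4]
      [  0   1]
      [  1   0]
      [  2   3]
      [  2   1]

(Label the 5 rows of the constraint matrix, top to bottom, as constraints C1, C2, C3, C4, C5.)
Optimal: a = 0, b = 6
Slack at optimum:
  C1: slack = 38
  C2: slack = 4
  C3: slack = 14
  C4: slack = 0 (binding)
  C5: slack = 7
  a ≥ 0: a = 0 (binding)
  b ≥ 0: b = 6
Binding constraints: C4, a ≥ 0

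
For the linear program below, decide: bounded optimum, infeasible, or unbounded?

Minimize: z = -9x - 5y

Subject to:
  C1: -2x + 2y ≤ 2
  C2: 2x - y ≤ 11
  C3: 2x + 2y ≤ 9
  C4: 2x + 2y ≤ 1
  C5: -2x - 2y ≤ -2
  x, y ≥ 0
C4 requires 2x + 2y ≤ 1, while C5 (-2x - 2y ≤ -2) is equivalent to 2x + 2y ≥ 2. Together they would need 2 ≤ 2x + 2y ≤ 1, which is impossible since 2 > 1. No point satisfies all constraints.

Infeasible — the constraint set is empty.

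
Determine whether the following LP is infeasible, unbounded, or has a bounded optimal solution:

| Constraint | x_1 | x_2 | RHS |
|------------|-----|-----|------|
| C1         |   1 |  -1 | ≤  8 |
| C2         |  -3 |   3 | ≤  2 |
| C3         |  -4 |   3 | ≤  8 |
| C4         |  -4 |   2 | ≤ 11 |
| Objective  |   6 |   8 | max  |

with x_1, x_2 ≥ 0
Feasible point: (0, 0) satisfies every constraint, so the LP is feasible.
Direction d = (1, 1): for each constraint row a, a·d ≤ 0 —
  (1)(1) + (-1)(1) = 0 ≤ 0
  (-3)(1) + (3)(1) = 0 ≤ 0
  (-4)(1) + (3)(1) = -1 ≤ 0
  (-4)(1) + (2)(1) = -2 ≤ 0
and d ≥ 0, so (0, 0) + t·d stays feasible for every t ≥ 0. Along this ray z = 6x_1 + 8x_2 changes by 14 per unit t, so z → +∞.

Unbounded — the objective can increase without bound over the feasible region.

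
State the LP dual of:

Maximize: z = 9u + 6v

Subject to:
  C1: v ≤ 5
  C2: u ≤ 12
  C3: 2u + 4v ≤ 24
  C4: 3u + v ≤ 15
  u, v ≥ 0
Minimize: z = 5y1 + 12y2 + 24y3 + 15y4

Subject to:
  C1: -y2 - 2y3 - 3y4 ≤ -9
  C2: -y1 - 4y3 - y4 ≤ -6
  y1, y2, y3, y4 ≥ 0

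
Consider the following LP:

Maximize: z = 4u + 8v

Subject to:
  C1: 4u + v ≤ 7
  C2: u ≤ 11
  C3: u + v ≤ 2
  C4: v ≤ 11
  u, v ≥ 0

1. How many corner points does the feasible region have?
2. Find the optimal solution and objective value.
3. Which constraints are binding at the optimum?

1. 4
2. u = 0, v = 2, z = 16
3. C3, u ≥ 0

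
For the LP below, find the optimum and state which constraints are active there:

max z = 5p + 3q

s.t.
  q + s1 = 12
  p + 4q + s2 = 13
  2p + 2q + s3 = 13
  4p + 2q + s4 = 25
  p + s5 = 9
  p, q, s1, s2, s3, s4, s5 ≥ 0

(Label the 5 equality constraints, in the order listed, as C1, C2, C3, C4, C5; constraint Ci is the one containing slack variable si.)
Optimal: p = 6, q = 0.5
Slack at optimum:
  C1: slack = 11.5
  C2: slack = 5
  C3: slack = 0 (binding)
  C4: slack = 0 (binding)
  C5: slack = 3
  p ≥ 0: p = 6
  q ≥ 0: q = 0.5
Binding constraints: C3, C4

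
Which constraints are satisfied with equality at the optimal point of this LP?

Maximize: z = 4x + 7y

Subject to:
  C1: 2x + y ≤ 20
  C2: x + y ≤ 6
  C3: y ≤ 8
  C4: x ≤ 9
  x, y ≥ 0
Optimal: x = 0, y = 6
Slack at optimum:
  C1: slack = 14
  C2: slack = 0 (binding)
  C3: slack = 2
  C4: slack = 9
  x ≥ 0: x = 0 (binding)
  y ≥ 0: y = 6
Binding constraints: C2, x ≥ 0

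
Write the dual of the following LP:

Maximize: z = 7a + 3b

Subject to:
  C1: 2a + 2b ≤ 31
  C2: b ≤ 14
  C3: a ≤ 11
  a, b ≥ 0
Minimize: z = 31y1 + 14y2 + 11y3

Subject to:
  C1: -2y1 - y3 ≤ -7
  C2: -2y1 - y2 ≤ -3
  y1, y2, y3 ≥ 0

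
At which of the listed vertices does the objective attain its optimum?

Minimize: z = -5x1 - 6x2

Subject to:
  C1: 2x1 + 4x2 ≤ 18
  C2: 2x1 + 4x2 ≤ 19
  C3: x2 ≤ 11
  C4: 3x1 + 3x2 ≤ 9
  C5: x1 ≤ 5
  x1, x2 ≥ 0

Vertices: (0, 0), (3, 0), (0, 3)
(0, 3) with z = -18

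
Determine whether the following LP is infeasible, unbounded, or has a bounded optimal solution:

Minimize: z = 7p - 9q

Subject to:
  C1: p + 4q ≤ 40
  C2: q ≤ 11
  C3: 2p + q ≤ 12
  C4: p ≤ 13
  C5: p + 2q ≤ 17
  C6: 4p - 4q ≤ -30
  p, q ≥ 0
The point (0, 8.5) satisfies every constraint, so the LP is feasible; the constraints give p ≤ 13 and q ≤ 11, which with p, q ≥ 0 keep the feasible region inside a bounded box. A feasible, bounded LP attains a finite optimum at a vertex.

Evaluating z = 7p - 9q at each vertex:
  (0, 7.5): z = -67.5
  (0.6667, 8.167): z = -68.83
  (0, 8.5): z = -76.5

The LP has an optimal solution: (0, 8.5) with z = -76.5.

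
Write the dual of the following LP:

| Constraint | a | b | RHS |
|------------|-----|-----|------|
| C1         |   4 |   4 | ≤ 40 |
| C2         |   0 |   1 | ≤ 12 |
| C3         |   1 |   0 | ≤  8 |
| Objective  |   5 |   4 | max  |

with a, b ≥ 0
Minimize: z = 40y1 + 12y2 + 8y3

Subject to:
  C1: -4y1 - y3 ≤ -5
  C2: -4y1 - y2 ≤ -4
  y1, y2, y3 ≥ 0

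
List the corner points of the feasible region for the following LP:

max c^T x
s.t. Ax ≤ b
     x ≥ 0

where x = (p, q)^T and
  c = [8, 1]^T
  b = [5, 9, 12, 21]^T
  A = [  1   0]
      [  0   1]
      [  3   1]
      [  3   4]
Each vertex is the intersection of two constraint boundaries that also satisfies all remaining constraints:
  p = 0 and q = 0 → (0, 0)
  3p + q = 12 and q = 0 → (4, 0)
  3p + q = 12 and 3p + 4q = 21 → (3, 3)
  3p + 4q = 21 and p = 0 → (0, 5.25)

Vertices: (0, 0), (4, 0), (3, 3), (0, 5.25)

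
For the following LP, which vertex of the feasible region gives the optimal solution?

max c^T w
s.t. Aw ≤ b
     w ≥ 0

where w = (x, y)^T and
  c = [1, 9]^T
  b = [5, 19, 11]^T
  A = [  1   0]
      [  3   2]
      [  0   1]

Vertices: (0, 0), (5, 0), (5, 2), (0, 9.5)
(0, 9.5) with z = 85.5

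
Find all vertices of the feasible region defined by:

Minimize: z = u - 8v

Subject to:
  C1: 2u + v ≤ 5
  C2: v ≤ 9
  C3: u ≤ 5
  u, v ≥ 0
Each vertex is the intersection of two constraint boundaries that also satisfies all remaining constraints:
  u = 0 and v = 0 → (0, 0)
  2u + v = 5 and v = 0 → (2.5, 0)
  2u + v = 5 and u = 0 → (0, 5)

Vertices: (0, 0), (2.5, 0), (0, 5)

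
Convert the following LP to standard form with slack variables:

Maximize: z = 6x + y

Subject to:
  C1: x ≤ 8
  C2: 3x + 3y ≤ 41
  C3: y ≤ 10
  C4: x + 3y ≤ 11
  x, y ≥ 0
max z = 6x + y

s.t.
  x + s1 = 8
  3x + 3y + s2 = 41
  y + s3 = 10
  x + 3y + s4 = 11
  x, y, s1, s2, s3, s4 ≥ 0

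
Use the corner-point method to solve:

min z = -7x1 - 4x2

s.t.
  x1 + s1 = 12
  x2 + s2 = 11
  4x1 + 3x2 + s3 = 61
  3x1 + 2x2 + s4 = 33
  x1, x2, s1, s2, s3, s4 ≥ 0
x1 = 11, x2 = 0, z = -77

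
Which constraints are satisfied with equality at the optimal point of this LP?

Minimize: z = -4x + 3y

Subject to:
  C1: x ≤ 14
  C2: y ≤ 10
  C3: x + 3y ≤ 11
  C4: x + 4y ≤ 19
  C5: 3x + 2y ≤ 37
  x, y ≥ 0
Optimal: x = 11, y = 0
Binding: C3, y ≥ 0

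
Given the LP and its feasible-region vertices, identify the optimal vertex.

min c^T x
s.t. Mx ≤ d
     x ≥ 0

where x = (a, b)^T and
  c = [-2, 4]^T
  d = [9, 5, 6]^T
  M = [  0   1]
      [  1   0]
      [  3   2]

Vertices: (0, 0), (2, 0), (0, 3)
(2, 0) with z = -4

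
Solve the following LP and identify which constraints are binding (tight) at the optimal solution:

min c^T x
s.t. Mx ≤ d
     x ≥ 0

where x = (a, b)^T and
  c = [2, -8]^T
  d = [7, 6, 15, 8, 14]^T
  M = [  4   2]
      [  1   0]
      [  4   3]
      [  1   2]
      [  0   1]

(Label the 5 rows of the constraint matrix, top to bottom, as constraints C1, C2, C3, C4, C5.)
Optimal: a = 0, b = 3.5
Slack at optimum:
  C1: slack = 0 (binding)
  C2: slack = 6
  C3: slack = 4.5
  C4: slack = 1
  C5: slack = 10.5
  a ≥ 0: a = 0 (binding)
  b ≥ 0: b = 3.5
Binding constraints: C1, a ≥ 0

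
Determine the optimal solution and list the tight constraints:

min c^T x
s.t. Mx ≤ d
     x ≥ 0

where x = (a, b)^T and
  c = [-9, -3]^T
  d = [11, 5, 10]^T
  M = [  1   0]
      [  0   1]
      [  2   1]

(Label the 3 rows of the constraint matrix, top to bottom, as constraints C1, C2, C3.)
Optimal: a = 5, b = 0
Binding: C3, b ≥ 0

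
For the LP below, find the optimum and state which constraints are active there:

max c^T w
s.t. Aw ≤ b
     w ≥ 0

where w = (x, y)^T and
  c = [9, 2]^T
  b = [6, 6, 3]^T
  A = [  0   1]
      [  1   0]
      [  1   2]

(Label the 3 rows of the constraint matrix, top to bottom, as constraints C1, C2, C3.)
Optimal: x = 3, y = 0
Slack at optimum:
  C1: slack = 6
  C2: slack = 3
  C3: slack = 0 (binding)
  x ≥ 0: x = 3
  y ≥ 0: y = 0 (binding)
Binding constraints: C3, y ≥ 0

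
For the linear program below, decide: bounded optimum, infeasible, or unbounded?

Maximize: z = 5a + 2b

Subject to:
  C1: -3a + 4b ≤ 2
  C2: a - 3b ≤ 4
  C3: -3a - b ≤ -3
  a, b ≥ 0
Feasible point: (1, 0) satisfies every constraint, so the LP is feasible.
Direction d = (4, 3): for each constraint row a, a·d ≤ 0 —
  (-3)(4) + (4)(3) = 0 ≤ 0
  (1)(4) + (-3)(3) = -5 ≤ 0
  (-3)(4) + (-1)(3) = -15 ≤ 0
and d ≥ 0, so (1, 0) + t·d stays feasible for every t ≥ 0. Along this ray z = 5a + 2b changes by 26 per unit t, so z → +∞.

Unbounded: there is a feasible ray along which z → +∞.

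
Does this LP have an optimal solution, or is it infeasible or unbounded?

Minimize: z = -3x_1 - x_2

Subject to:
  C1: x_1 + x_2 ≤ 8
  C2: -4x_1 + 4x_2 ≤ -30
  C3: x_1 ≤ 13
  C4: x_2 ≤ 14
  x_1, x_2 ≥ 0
The point (8, 0) satisfies every constraint, so the LP is feasible; the constraints give x_1 ≤ 13 and x_2 ≤ 14, which with x_1, x_2 ≥ 0 keep the feasible region inside a bounded box. A feasible, bounded LP attains a finite optimum at a vertex.

Evaluating z = -3x_1 - x_2 at each vertex:
  (7.5, 0): z = -22.5
  (8, 0): z = -24
  (7.75, 0.25): z = -23.5

The LP has an optimal solution: (8, 0) with z = -24.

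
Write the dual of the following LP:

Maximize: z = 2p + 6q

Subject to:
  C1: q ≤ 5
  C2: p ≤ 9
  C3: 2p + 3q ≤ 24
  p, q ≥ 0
Minimize: z = 5y1 + 9y2 + 24y3

Subject to:
  C1: -y2 - 2y3 ≤ -2
  C2: -y1 - 3y3 ≤ -6
  y1, y2, y3 ≥ 0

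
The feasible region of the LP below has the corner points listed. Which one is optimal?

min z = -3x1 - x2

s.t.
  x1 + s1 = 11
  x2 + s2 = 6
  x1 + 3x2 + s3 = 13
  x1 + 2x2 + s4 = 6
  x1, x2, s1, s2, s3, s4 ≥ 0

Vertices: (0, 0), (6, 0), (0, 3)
Evaluating z = -3x1 - x2 at each vertex:
  (0, 0): z = 0
  (6, 0): z = -18
  (0, 3): z = -3

The smallest value is z = -18, attained at (6, 0).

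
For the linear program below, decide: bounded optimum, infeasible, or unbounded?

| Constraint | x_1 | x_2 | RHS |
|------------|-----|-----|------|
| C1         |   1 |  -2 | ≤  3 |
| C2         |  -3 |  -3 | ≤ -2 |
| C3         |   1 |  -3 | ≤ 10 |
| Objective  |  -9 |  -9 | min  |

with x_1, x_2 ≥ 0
Feasible point: (0, 1) satisfies every constraint, so the LP is feasible.
Direction d = (0, 1): for each constraint row a, a·d ≤ 0 —
  (1)(0) + (-2)(1) = -2 ≤ 0
  (-3)(0) + (-3)(1) = -3 ≤ 0
  (1)(0) + (-3)(1) = -3 ≤ 0
and d ≥ 0, so (0, 1) + t·d stays feasible for every t ≥ 0. Along this ray z = -9x_1 - 9x_2 changes by -9 per unit t, so z → −∞.

Unbounded — the objective can decrease without bound over the feasible region.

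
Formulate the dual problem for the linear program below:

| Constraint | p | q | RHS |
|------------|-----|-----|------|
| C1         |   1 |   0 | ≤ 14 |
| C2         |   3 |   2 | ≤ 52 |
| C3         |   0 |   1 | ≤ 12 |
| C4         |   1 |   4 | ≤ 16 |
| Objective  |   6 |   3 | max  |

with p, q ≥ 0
Minimize: z = 14y1 + 52y2 + 12y3 + 16y4

Subject to:
  C1: -y1 - 3y2 - y4 ≤ -6
  C2: -2y2 - y3 - 4y4 ≤ -3
  y1, y2, y3, y4 ≥ 0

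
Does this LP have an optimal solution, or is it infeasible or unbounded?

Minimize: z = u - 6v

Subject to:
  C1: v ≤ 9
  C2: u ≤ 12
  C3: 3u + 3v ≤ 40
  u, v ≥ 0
The point (0, 9) satisfies every constraint, so the LP is feasible; the constraints give u ≤ 12 and v ≤ 9, which with u, v ≥ 0 keep the feasible region inside a bounded box. A feasible, bounded LP attains a finite optimum at a vertex.

Evaluating z = u - 6v at each vertex:
  (0, 0): z = 0
  (12, 0): z = 12
  (12, 1.333): z = 4
  (4.333, 9): z = -49.67
  (0, 9): z = -54

The LP has an optimal solution: (0, 9) with z = -54.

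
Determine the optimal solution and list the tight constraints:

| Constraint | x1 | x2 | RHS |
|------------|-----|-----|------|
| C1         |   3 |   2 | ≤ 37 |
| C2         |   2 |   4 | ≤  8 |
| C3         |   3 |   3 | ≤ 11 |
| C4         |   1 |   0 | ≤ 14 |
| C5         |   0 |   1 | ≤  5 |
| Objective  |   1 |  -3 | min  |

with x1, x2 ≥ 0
Optimal: x1 = 0, x2 = 2
Binding: C2, x1 ≥ 0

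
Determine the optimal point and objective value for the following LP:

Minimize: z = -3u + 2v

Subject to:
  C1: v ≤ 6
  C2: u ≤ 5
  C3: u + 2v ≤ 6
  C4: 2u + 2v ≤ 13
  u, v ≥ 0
u = 5, v = 0, z = -15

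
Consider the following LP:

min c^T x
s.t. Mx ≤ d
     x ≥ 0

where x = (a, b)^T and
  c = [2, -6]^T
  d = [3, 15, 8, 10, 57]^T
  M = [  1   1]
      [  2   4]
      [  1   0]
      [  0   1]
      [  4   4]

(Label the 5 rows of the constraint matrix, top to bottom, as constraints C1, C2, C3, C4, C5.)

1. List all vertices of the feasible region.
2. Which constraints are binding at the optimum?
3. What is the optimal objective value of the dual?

1. (0, 0), (3, 0), (0, 3)
2. C1, a ≥ 0
3. -18 (by strong duality, equal to the primal optimum)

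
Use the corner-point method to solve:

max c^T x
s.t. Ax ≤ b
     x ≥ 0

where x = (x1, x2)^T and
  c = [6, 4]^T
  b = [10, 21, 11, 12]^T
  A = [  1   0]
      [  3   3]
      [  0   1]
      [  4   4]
Each vertex is the intersection of two constraint boundaries that also satisfies all remaining constraints:
  x1 = 0 and x2 = 0 → (0, 0)
  4x1 + 4x2 = 12 and x2 = 0 → (3, 0)
  4x1 + 4x2 = 12 and x1 = 0 → (0, 3)

Evaluating z = 6x1 + 4x2 at each vertex:
  (0, 0): z = 0
  (3, 0): z = 18
  (0, 3): z = 12

The maximum is at (3, 0) with z = 18.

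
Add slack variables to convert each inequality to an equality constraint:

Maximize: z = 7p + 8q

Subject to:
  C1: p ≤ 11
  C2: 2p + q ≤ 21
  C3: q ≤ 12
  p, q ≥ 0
max z = 7p + 8q

s.t.
  p + s1 = 11
  2p + q + s2 = 21
  q + s3 = 12
  p, q, s1, s2, s3 ≥ 0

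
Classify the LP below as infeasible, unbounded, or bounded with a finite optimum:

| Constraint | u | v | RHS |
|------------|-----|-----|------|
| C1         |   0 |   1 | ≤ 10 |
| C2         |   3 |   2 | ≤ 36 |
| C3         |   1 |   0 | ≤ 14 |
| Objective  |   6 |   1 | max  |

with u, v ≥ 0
The point (12, 0) satisfies every constraint, so the LP is feasible; the constraints give u ≤ 14 and v ≤ 10, which with u, v ≥ 0 keep the feasible region inside a bounded box. A feasible, bounded LP attains a finite optimum at a vertex.

Evaluating z = 6u + v at each vertex:
  (0, 0): z = 0
  (12, 0): z = 72
  (5.333, 10): z = 42
  (0, 10): z = 10

Feasible with finite optimum z* = 72 at (12, 0).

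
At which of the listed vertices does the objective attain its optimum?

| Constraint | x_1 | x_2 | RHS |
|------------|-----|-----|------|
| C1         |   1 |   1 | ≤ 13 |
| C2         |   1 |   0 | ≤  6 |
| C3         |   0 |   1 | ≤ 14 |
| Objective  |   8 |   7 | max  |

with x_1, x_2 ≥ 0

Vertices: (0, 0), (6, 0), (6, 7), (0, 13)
Evaluating z = 8x_1 + 7x_2 at each vertex:
  (0, 0): z = 0
  (6, 0): z = 48
  (6, 7): z = 97
  (0, 13): z = 91

The largest value is z = 97, attained at (6, 7).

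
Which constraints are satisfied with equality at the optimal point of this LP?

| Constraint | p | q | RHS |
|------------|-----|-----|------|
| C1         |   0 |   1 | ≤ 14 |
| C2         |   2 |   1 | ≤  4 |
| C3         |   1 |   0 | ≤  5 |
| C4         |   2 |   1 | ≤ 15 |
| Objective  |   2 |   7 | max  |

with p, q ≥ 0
Optimal: p = 0, q = 4
Binding: C2, p ≥ 0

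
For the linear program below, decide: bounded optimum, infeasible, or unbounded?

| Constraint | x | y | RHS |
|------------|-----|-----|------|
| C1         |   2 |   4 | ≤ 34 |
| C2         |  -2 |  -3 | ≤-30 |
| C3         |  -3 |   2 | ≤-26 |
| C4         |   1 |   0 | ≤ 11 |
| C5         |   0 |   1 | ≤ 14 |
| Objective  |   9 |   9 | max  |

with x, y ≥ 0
The point (11, 3) satisfies every constraint, so the LP is feasible; the constraints give x ≤ 11 and y ≤ 14, which with x, y ≥ 0 keep the feasible region inside a bounded box. A feasible, bounded LP attains a finite optimum at a vertex.

Evaluating z = 9x + 9y at each vertex:
  (10.62, 2.923): z = 121.8
  (11, 2.667): z = 123
  (11, 3): z = 126
  (10.75, 3.125): z = 124.9

Feasible with finite optimum z* = 126 at (11, 3).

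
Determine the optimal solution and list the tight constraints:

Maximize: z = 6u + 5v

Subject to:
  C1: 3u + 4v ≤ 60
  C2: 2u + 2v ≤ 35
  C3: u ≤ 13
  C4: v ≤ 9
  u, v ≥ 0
Optimal: u = 13, v = 4.5
Binding: C2, C3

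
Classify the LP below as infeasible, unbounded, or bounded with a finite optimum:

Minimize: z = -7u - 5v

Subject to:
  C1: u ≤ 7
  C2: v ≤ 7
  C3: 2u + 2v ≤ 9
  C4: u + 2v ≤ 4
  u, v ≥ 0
The point (4, 0) satisfies every constraint, so the LP is feasible; the constraints give u ≤ 7 and v ≤ 7, which with u, v ≥ 0 keep the feasible region inside a bounded box. A feasible, bounded LP attains a finite optimum at a vertex.

The LP has an optimal solution: (4, 0) with z = -28.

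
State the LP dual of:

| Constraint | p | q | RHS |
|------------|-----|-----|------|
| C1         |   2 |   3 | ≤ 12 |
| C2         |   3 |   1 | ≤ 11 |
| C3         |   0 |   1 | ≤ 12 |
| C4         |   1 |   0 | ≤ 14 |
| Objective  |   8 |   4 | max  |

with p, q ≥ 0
Minimize: z = 12y1 + 11y2 + 12y3 + 14y4

Subject to:
  C1: -2y1 - 3y2 - y4 ≤ -8
  C2: -3y1 - y2 - y3 ≤ -4
  y1, y2, y3, y4 ≥ 0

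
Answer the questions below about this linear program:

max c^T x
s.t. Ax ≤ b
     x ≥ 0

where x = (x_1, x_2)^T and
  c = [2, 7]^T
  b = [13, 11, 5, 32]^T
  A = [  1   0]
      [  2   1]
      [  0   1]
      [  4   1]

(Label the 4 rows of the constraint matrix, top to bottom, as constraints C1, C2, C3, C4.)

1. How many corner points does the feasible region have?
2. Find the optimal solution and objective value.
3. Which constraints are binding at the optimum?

1. 4
2. x_1 = 3, x_2 = 5, z = 41
3. C2, C3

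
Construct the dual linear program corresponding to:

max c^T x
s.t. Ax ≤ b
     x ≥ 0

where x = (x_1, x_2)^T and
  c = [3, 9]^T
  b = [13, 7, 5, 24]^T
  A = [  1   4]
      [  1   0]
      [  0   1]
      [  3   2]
Minimize: z = 13y1 + 7y2 + 5y3 + 24y4

Subject to:
  C1: -y1 - y2 - 3y4 ≤ -3
  C2: -4y1 - y3 - 2y4 ≤ -9
  y1, y2, y3, y4 ≥ 0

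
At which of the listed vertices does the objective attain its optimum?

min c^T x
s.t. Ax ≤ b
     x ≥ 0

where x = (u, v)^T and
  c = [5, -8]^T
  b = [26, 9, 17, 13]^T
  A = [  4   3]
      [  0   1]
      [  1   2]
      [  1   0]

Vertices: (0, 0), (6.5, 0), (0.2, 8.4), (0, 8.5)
(0, 8.5) with z = -68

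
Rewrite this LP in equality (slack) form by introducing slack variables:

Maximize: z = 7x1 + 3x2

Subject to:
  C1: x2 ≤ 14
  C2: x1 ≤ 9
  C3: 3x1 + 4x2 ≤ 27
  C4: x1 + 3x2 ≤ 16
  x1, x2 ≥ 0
max z = 7x1 + 3x2

s.t.
  x2 + s1 = 14
  x1 + s2 = 9
  3x1 + 4x2 + s3 = 27
  x1 + 3x2 + s4 = 16
  x1, x2, s1, s2, s3, s4 ≥ 0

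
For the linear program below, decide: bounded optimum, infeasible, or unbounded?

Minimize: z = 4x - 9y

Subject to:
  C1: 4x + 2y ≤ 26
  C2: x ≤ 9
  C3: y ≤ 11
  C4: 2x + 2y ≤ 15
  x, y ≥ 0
The point (0, 7.5) satisfies every constraint, so the LP is feasible; the constraints give x ≤ 9 and y ≤ 11, which with x, y ≥ 0 keep the feasible region inside a bounded box. A feasible, bounded LP attains a finite optimum at a vertex.

Evaluating z = 4x - 9y at each vertex:
  (0, 0): z = 0
  (6.5, 0): z = 26
  (5.5, 2): z = 4
  (0, 7.5): z = -67.5

Feasible with finite optimum z* = -67.5 at (0, 7.5).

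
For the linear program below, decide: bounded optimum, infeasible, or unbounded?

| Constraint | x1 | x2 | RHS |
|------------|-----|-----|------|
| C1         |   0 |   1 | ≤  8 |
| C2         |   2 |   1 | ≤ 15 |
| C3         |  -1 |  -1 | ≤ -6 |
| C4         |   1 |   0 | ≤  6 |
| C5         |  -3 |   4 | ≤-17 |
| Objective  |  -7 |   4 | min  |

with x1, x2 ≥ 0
The point (6, 0) satisfies every constraint, so the LP is feasible; the constraints give x1 ≤ 6 and x2 ≤ 8, which with x1, x2 ≥ 0 keep the feasible region inside a bounded box. A feasible, bounded LP attains a finite optimum at a vertex.

Evaluating z = -7x1 + 4x2 at each vertex:
  (6, 0): z = -42
  (6, 0.25): z = -41
  (5.857, 0.1429): z = -40.43

The LP has an optimal solution: (6, 0) with z = -42.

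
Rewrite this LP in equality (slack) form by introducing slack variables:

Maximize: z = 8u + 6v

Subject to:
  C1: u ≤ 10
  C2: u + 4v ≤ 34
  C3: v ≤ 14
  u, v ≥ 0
max z = 8u + 6v

s.t.
  u + s1 = 10
  u + 4v + s2 = 34
  v + s3 = 14
  u, v, s1, s2, s3 ≥ 0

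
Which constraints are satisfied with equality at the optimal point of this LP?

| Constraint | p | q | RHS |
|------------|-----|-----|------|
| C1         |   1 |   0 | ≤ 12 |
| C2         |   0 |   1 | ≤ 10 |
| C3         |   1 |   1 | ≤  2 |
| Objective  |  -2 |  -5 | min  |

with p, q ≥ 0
Optimal: p = 0, q = 2
Slack at optimum:
  C1: slack = 12
  C2: slack = 8
  C3: slack = 0 (binding)
  p ≥ 0: p = 0 (binding)
  q ≥ 0: q = 2
Binding constraints: C3, p ≥ 0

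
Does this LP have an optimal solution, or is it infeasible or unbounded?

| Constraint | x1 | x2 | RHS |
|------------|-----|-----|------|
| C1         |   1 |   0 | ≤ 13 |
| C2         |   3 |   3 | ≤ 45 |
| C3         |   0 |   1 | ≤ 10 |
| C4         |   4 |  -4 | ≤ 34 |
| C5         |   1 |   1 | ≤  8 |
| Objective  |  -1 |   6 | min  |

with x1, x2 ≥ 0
The point (8, 0) satisfies every constraint, so the LP is feasible; the constraints give x1 ≤ 13 and x2 ≤ 10, which with x1, x2 ≥ 0 keep the feasible region inside a bounded box. A feasible, bounded LP attains a finite optimum at a vertex.

Evaluating z = -x1 + 6x2 at each vertex:
  (0, 0): z = 0
  (8, 0): z = -8
  (0, 8): z = 48

Feasible with finite optimum z* = -8 at (8, 0).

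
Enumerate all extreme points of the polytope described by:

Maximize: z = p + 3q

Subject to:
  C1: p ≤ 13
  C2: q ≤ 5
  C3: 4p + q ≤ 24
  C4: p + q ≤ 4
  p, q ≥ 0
Each vertex is the intersection of two constraint boundaries that also satisfies all remaining constraints:
  p = 0 and q = 0 → (0, 0)
  p + q = 4 and q = 0 → (4, 0)
  p + q = 4 and p = 0 → (0, 4)

Vertices: (0, 0), (4, 0), (0, 4)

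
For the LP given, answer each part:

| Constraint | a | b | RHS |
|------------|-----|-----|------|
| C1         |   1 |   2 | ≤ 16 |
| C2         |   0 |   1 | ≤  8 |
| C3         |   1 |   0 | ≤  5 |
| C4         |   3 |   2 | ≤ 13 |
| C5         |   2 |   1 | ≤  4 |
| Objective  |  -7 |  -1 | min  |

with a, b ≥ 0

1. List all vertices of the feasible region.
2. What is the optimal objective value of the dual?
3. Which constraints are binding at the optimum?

1. (0, 0), (2, 0), (0, 4)
2. -14 (by strong duality, equal to the primal optimum)
3. C5, b ≥ 0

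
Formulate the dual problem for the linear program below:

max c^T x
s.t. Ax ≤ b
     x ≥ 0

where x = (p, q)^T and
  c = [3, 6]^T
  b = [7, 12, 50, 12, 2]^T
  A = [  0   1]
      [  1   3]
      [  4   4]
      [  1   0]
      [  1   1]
Minimize: z = 7y1 + 12y2 + 50y3 + 12y4 + 2y5

Subject to:
  C1: -y2 - 4y3 - y4 - y5 ≤ -3
  C2: -y1 - 3y2 - 4y3 - y5 ≤ -6
  y1, y2, y3, y4, y5 ≥ 0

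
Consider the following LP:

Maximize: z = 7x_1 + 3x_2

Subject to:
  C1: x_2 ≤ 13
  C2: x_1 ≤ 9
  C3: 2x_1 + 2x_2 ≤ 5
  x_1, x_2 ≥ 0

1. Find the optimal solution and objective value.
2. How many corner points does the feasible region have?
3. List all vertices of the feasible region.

1. x_1 = 2.5, x_2 = 0, z = 17.5
2. 3
3. (0, 0), (2.5, 0), (0, 2.5)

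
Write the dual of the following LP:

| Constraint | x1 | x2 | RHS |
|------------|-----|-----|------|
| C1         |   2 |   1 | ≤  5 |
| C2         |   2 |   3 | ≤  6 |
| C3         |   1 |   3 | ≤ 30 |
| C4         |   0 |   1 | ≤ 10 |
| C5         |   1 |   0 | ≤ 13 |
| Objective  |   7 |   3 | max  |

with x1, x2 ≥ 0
Minimize: z = 5y1 + 6y2 + 30y3 + 10y4 + 13y5

Subject to:
  C1: -2y1 - 2y2 - y3 - y5 ≤ -7
  C2: -y1 - 3y2 - 3y3 - y4 ≤ -3
  y1, y2, y3, y4, y5 ≥ 0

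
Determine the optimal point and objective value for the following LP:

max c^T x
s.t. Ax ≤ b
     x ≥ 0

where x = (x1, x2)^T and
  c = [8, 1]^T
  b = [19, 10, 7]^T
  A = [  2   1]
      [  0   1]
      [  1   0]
Each vertex is the intersection of two constraint boundaries that also satisfies all remaining constraints:
  x1 = 0 and x2 = 0 → (0, 0)
  x1 = 7 and x2 = 0 → (7, 0)
  2x1 + x2 = 19 and x1 = 7 → (7, 5)
  2x1 + x2 = 19 and x2 = 10 → (4.5, 10)
  x2 = 10 and x1 = 0 → (0, 10)

Evaluating z = 8x1 + x2 at each vertex:
  (0, 0): z = 0
  (7, 0): z = 56
  (7, 5): z = 61
  (4.5, 10): z = 46
  (0, 10): z = 10

The maximum is at (7, 5) with z = 61.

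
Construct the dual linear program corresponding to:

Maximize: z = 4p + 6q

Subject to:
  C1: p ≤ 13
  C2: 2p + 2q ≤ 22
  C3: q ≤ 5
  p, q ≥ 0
Minimize: z = 13y1 + 22y2 + 5y3

Subject to:
  C1: -y1 - 2y2 ≤ -4
  C2: -2y2 - y3 ≤ -6
  y1, y2, y3 ≥ 0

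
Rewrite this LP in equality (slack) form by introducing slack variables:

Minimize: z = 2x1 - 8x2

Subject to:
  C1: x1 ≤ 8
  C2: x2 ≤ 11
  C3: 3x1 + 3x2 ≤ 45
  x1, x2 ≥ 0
min z = 2x1 - 8x2

s.t.
  x1 + s1 = 8
  x2 + s2 = 11
  3x1 + 3x2 + s3 = 45
  x1, x2, s1, s2, s3 ≥ 0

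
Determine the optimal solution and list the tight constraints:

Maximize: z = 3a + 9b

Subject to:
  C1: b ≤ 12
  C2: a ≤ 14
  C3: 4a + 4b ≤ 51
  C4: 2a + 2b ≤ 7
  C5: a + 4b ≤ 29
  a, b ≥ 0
Optimal: a = 0, b = 3.5
Binding: C4, a ≥ 0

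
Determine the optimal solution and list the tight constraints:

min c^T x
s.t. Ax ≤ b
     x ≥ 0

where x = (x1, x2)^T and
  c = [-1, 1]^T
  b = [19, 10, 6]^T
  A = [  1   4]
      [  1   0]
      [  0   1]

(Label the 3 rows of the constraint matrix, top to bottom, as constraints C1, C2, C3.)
Optimal: x1 = 10, x2 = 0
Binding: C2, x2 ≥ 0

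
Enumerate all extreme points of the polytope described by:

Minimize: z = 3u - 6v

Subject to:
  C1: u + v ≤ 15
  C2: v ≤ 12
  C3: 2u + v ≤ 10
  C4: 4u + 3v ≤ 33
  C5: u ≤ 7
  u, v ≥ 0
Each vertex is the intersection of two constraint boundaries that also satisfies all remaining constraints:
  u = 0 and v = 0 → (0, 0)
  2u + v = 10 and v = 0 → (5, 0)
  2u + v = 10 and u = 0 → (0, 10)

Vertices: (0, 0), (5, 0), (0, 10)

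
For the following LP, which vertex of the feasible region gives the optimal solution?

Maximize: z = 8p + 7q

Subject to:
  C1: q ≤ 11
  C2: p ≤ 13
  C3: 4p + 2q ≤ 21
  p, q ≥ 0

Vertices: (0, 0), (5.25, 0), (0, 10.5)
Evaluating z = 8p + 7q at each vertex:
  (0, 0): z = 0
  (5.25, 0): z = 42
  (0, 10.5): z = 73.5

The largest value is z = 73.5, attained at (0, 10.5).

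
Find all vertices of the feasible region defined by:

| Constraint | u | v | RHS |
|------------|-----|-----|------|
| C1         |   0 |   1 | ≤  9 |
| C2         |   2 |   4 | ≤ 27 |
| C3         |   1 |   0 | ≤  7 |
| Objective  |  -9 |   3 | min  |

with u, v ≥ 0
Each vertex is the intersection of two constraint boundaries that also satisfies all remaining constraints:
  u = 0 and v = 0 → (0, 0)
  u = 7 and v = 0 → (7, 0)
  2u + 4v = 27 and u = 7 → (7, 3.25)
  2u + 4v = 27 and u = 0 → (0, 6.75)

Vertices: (0, 0), (7, 0), (7, 3.25), (0, 6.75)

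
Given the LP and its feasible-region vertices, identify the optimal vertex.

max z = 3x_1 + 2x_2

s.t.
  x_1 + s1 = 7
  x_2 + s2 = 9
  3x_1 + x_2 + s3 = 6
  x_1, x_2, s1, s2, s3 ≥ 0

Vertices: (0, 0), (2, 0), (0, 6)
Evaluating z = 3x_1 + 2x_2 at each vertex:
  (0, 0): z = 0
  (2, 0): z = 6
  (0, 6): z = 12

The largest value is z = 12, attained at (0, 6).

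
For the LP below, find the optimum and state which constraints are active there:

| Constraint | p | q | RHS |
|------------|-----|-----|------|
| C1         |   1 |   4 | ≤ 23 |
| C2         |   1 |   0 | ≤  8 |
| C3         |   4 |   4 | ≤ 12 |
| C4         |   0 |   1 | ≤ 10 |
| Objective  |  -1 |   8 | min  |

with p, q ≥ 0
Optimal: p = 3, q = 0
Binding: C3, q ≥ 0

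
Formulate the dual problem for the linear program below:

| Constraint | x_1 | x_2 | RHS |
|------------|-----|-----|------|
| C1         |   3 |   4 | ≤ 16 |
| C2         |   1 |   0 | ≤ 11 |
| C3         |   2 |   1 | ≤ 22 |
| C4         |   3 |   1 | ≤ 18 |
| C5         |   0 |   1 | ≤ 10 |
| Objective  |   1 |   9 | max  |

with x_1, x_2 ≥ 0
Minimize: z = 16y1 + 11y2 + 22y3 + 18y4 + 10y5

Subject to:
  C1: -3y1 - y2 - 2y3 - 3y4 ≤ -1
  C2: -4y1 - y3 - y4 - y5 ≤ -9
  y1, y2, y3, y4, y5 ≥ 0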